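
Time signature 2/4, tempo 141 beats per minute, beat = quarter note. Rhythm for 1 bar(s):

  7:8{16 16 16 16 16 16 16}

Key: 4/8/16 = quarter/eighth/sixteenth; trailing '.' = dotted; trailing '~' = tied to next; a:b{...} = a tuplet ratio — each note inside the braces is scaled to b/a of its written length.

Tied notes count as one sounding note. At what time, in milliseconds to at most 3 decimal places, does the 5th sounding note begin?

note 5 onset = 8/7b = 486.322ms

1. 0.0ms @ 0 + 121.581ms (2/7)
2. 121.581ms @ 2/7 + 121.581ms (2/7)
3. 243.161ms @ 4/7 + 121.581ms (2/7)
4. 364.742ms @ 6/7 + 121.581ms (2/7)
5. 486.322ms @ 8/7 + 121.581ms (2/7)
6. 607.903ms @ 10/7 + 121.581ms (2/7)
7. 729.483ms @ 12/7 + 121.581ms (2/7)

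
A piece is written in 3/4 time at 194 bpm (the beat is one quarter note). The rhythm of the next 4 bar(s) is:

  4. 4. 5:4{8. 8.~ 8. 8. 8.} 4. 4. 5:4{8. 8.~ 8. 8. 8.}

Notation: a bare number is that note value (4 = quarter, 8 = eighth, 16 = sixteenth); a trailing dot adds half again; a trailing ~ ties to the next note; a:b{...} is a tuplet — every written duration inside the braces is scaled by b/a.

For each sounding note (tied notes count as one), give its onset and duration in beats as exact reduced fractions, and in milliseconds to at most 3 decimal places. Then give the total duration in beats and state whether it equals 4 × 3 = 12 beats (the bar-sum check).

1) 0.0ms=0b +463.918ms=3/2b
2) 463.918ms=3/2b +463.918ms=3/2b
3) 927.835ms=3b +185.567ms=3/5b
4) 1113.402ms=18/5b +371.134ms=6/5b
5) 1484.536ms=24/5b +185.567ms=3/5b
6) 1670.103ms=27/5b +185.567ms=3/5b
7) 1855.67ms=6b +463.918ms=3/2b
8) 2319.588ms=15/2b +463.918ms=3/2b
9) 2783.505ms=9b +185.567ms=3/5b
10) 2969.072ms=48/5b +371.134ms=6/5b
11) 3340.206ms=54/5b +185.567ms=3/5b
12) 3525.773ms=57/5b +185.567ms=3/5b
Σ=12b of 12 (194bpm 3/4) — PASS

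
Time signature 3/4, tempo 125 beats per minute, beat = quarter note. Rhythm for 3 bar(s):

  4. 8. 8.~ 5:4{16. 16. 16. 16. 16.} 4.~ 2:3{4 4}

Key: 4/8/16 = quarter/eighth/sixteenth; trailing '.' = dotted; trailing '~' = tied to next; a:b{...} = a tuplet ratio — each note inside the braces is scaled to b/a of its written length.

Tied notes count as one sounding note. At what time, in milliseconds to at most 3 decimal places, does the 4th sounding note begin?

1. 0.0ms @ 0 + 720.0ms (3/2)
2. 720.0ms @ 3/2 + 360.0ms (3/4)
3. 1080.0ms @ 9/4 + 504.0ms (21/20)
4. 1584.0ms @ 33/10 + 144.0ms (3/10)
5. 1728.0ms @ 18/5 + 144.0ms (3/10)
6. 1872.0ms @ 39/10 + 144.0ms (3/10)
7. 2016.0ms @ 21/5 + 144.0ms (3/10)
8. 2160.0ms @ 9/2 + 1440.0ms (3)
9. 3600.0ms @ 15/2 + 720.0ms (3/2)

note 4 onset = 33/10b = 1584.0ms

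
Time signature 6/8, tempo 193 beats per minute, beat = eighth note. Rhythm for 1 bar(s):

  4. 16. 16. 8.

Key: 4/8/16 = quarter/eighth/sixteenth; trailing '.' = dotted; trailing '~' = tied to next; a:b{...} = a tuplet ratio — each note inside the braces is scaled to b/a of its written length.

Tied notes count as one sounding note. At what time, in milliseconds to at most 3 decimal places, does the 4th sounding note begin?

1. 0.0ms @ 0 + 932.642ms (3)
2. 932.642ms @ 3 + 233.161ms (3/4)
3. 1165.803ms @ 15/4 + 233.161ms (3/4)
4. 1398.964ms @ 9/2 + 466.321ms (3/2)

note 4 onset = 9/2b = 1398.964ms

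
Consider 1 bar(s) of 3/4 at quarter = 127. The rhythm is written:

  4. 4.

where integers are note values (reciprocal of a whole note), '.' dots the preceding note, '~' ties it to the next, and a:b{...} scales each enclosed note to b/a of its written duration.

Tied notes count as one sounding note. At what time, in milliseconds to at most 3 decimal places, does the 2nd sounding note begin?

note 2 onset = 3/2b = 708.661ms

1. 0.0ms @ 0 + 708.661ms (3/2)
2. 708.661ms @ 3/2 + 708.661ms (3/2)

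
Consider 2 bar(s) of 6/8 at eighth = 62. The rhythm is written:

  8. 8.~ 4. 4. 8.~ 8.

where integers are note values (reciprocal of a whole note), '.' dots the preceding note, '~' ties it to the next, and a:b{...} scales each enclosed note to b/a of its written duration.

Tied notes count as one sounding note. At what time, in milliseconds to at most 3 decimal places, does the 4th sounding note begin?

note 4 onset = 9b = 8709.677ms

1. 0.0ms @ 0 + 1451.613ms (3/2)
2. 1451.613ms @ 3/2 + 4354.839ms (9/2)
3. 5806.452ms @ 6 + 2903.226ms (3)
4. 8709.677ms @ 9 + 2903.226ms (3)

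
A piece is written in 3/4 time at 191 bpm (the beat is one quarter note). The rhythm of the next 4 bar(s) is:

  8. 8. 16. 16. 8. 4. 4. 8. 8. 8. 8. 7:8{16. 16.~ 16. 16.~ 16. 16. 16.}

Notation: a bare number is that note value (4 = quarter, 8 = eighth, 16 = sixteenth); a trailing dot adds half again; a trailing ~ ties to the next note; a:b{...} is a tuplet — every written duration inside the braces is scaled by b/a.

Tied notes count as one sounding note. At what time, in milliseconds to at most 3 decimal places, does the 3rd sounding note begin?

note 3 onset = 3/2b = 471.204ms

1. 0.0ms @ 0 + 235.602ms (3/4)
2. 235.602ms @ 3/4 + 235.602ms (3/4)
3. 471.204ms @ 3/2 + 117.801ms (3/8)
4. 589.005ms @ 15/8 + 117.801ms (3/8)
5. 706.806ms @ 9/4 + 235.602ms (3/4)
6. 942.408ms @ 3 + 471.204ms (3/2)
7. 1413.613ms @ 9/2 + 471.204ms (3/2)
8. 1884.817ms @ 6 + 235.602ms (3/4)
9. 2120.419ms @ 27/4 + 235.602ms (3/4)
10. 2356.021ms @ 15/2 + 235.602ms (3/4)
11. 2591.623ms @ 33/4 + 235.602ms (3/4)
12. 2827.225ms @ 9 + 134.63ms (3/7)
13. 2961.855ms @ 66/7 + 269.26ms (6/7)
14. 3231.114ms @ 72/7 + 269.26ms (6/7)
15. 3500.374ms @ 78/7 + 134.63ms (3/7)
16. 3635.004ms @ 81/7 + 134.63ms (3/7)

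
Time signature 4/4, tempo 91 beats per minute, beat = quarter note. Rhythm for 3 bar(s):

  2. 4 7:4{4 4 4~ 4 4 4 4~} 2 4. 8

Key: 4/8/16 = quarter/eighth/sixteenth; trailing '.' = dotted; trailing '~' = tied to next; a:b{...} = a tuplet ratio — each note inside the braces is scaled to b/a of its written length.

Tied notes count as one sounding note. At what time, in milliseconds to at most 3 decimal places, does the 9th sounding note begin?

1. 0.0ms @ 0 + 1978.022ms (3)
2. 1978.022ms @ 3 + 659.341ms (1)
3. 2637.363ms @ 4 + 376.766ms (4/7)
4. 3014.129ms @ 32/7 + 376.766ms (4/7)
5. 3390.895ms @ 36/7 + 753.532ms (8/7)
6. 4144.427ms @ 44/7 + 376.766ms (4/7)
7. 4521.193ms @ 48/7 + 376.766ms (4/7)
8. 4897.959ms @ 52/7 + 1695.447ms (18/7)
9. 6593.407ms @ 10 + 989.011ms (3/2)
10. 7582.418ms @ 23/2 + 329.67ms (1/2)

note 9 onset = 10b = 6593.407ms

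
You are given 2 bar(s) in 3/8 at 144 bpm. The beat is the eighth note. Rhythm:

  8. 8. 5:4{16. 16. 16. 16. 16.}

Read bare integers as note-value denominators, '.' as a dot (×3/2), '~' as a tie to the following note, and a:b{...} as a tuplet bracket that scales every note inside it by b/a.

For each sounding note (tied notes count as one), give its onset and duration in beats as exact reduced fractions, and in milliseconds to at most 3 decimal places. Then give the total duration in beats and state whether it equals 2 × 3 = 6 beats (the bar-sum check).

1) 0.0ms=0b +625.0ms=3/2b
2) 625.0ms=3/2b +625.0ms=3/2b
3) 1250.0ms=3b +250.0ms=3/5b
4) 1500.0ms=18/5b +250.0ms=3/5b
5) 1750.0ms=21/5b +250.0ms=3/5b
6) 2000.0ms=24/5b +250.0ms=3/5b
7) 2250.0ms=27/5b +250.0ms=3/5b
Σ=6b of 6 (144bpm 3/8) — PASS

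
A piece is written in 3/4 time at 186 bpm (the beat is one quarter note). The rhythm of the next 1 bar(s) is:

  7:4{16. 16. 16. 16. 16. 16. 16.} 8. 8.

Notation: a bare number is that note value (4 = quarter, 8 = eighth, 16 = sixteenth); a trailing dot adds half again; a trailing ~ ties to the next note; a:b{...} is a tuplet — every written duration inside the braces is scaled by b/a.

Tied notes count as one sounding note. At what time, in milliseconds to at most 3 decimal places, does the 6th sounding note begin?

note 6 onset = 15/14b = 345.622ms

1. 0.0ms @ 0 + 69.124ms (3/14)
2. 69.124ms @ 3/14 + 69.124ms (3/14)
3. 138.249ms @ 3/7 + 69.124ms (3/14)
4. 207.373ms @ 9/14 + 69.124ms (3/14)
5. 276.498ms @ 6/7 + 69.124ms (3/14)
6. 345.622ms @ 15/14 + 69.124ms (3/14)
7. 414.747ms @ 9/7 + 69.124ms (3/14)
8. 483.871ms @ 3/2 + 241.935ms (3/4)
9. 725.806ms @ 9/4 + 241.935ms (3/4)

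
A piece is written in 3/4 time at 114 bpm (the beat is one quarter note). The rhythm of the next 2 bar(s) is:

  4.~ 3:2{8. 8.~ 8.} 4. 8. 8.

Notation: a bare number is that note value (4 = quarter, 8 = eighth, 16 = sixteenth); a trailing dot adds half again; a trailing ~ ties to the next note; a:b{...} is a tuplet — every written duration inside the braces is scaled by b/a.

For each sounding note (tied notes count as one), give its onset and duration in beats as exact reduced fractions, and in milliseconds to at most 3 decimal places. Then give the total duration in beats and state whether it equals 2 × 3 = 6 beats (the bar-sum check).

1) 0.0ms=0b +1052.632ms=2b
2) 1052.632ms=2b +526.316ms=1b
3) 1578.947ms=3b +789.474ms=3/2b
4) 2368.421ms=9/2b +394.737ms=3/4b
5) 2763.158ms=21/4b +394.737ms=3/4b
Σ=6b of 6 (114bpm 3/4) — PASS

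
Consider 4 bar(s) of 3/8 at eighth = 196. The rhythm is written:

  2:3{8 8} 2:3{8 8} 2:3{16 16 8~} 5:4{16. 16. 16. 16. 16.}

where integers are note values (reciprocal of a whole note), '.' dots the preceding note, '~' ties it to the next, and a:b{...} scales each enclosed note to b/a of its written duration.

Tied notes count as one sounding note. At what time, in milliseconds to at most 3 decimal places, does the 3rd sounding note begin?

1. 0.0ms @ 0 + 459.184ms (3/2)
2. 459.184ms @ 3/2 + 459.184ms (3/2)
3. 918.367ms @ 3 + 459.184ms (3/2)
4. 1377.551ms @ 9/2 + 459.184ms (3/2)
5. 1836.735ms @ 6 + 229.592ms (3/4)
6. 2066.327ms @ 27/4 + 229.592ms (3/4)
7. 2295.918ms @ 15/2 + 642.857ms (21/10)
8. 2938.776ms @ 48/5 + 183.673ms (3/5)
9. 3122.449ms @ 51/5 + 183.673ms (3/5)
10. 3306.122ms @ 54/5 + 183.673ms (3/5)
11. 3489.796ms @ 57/5 + 183.673ms (3/5)

note 3 onset = 3b = 918.367ms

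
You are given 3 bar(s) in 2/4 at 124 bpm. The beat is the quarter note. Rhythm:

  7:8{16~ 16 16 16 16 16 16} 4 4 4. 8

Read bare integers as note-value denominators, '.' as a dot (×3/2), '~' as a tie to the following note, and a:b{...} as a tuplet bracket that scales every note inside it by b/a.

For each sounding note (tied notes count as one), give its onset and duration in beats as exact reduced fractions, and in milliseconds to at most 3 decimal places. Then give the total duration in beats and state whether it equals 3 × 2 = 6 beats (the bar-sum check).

1) 0.0ms=0b +276.498ms=4/7b
2) 276.498ms=4/7b +138.249ms=2/7b
3) 414.747ms=6/7b +138.249ms=2/7b
4) 552.995ms=8/7b +138.249ms=2/7b
5) 691.244ms=10/7b +138.249ms=2/7b
6) 829.493ms=12/7b +138.249ms=2/7b
7) 967.742ms=2b +483.871ms=1b
8) 1451.613ms=3b +483.871ms=1b
9) 1935.484ms=4b +725.806ms=3/2b
10) 2661.29ms=11/2b +241.935ms=1/2b
Σ=6b of 6 (124bpm 2/4) — PASS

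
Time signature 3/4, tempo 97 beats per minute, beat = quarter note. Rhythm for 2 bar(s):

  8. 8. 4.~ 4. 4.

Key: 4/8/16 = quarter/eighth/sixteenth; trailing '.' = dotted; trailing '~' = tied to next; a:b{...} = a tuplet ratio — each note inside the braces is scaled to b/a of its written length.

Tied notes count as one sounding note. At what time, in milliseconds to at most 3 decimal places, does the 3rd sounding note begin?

note 3 onset = 3/2b = 927.835ms

1. 0.0ms @ 0 + 463.918ms (3/4)
2. 463.918ms @ 3/4 + 463.918ms (3/4)
3. 927.835ms @ 3/2 + 1855.67ms (3)
4. 2783.505ms @ 9/2 + 927.835ms (3/2)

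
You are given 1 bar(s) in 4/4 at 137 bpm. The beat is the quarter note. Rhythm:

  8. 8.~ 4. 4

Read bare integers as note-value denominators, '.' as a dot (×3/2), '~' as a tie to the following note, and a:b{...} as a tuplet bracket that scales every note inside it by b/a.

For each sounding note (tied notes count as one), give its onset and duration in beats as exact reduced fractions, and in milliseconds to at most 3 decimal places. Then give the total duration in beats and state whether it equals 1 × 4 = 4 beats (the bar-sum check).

1) 0.0ms=0b +328.467ms=3/4b
2) 328.467ms=3/4b +985.401ms=9/4b
3) 1313.869ms=3b +437.956ms=1b
Σ=4b of 4 (137bpm 4/4) — PASS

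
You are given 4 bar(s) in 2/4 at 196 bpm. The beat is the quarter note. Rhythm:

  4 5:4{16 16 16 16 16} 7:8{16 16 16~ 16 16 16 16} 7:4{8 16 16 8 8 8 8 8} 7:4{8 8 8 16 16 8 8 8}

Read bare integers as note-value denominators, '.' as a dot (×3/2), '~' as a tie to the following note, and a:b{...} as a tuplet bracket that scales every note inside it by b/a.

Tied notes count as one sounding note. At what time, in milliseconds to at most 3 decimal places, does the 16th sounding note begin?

1. 0.0ms @ 0 + 306.122ms (1)
2. 306.122ms @ 1 + 61.224ms (1/5)
3. 367.347ms @ 6/5 + 61.224ms (1/5)
4. 428.571ms @ 7/5 + 61.224ms (1/5)
5. 489.796ms @ 8/5 + 61.224ms (1/5)
6. 551.02ms @ 9/5 + 61.224ms (1/5)
7. 612.245ms @ 2 + 87.464ms (2/7)
8. 699.708ms @ 16/7 + 87.464ms (2/7)
9. 787.172ms @ 18/7 + 174.927ms (4/7)
10. 962.099ms @ 22/7 + 87.464ms (2/7)
11. 1049.563ms @ 24/7 + 87.464ms (2/7)
12. 1137.026ms @ 26/7 + 87.464ms (2/7)
13. 1224.49ms @ 4 + 87.464ms (2/7)
14. 1311.953ms @ 30/7 + 43.732ms (1/7)
15. 1355.685ms @ 31/7 + 43.732ms (1/7)
16. 1399.417ms @ 32/7 + 87.464ms (2/7)
17. 1486.88ms @ 34/7 + 87.464ms (2/7)
18. 1574.344ms @ 36/7 + 87.464ms (2/7)
19. 1661.808ms @ 38/7 + 87.464ms (2/7)
20. 1749.271ms @ 40/7 + 87.464ms (2/7)
21. 1836.735ms @ 6 + 87.464ms (2/7)
22. 1924.198ms @ 44/7 + 87.464ms (2/7)
23. 2011.662ms @ 46/7 + 87.464ms (2/7)
24. 2099.125ms @ 48/7 + 43.732ms (1/7)
25. 2142.857ms @ 7 + 43.732ms (1/7)
26. 2186.589ms @ 50/7 + 87.464ms (2/7)
27. 2274.052ms @ 52/7 + 87.464ms (2/7)
28. 2361.516ms @ 54/7 + 87.464ms (2/7)

note 16 onset = 32/7b = 1399.417ms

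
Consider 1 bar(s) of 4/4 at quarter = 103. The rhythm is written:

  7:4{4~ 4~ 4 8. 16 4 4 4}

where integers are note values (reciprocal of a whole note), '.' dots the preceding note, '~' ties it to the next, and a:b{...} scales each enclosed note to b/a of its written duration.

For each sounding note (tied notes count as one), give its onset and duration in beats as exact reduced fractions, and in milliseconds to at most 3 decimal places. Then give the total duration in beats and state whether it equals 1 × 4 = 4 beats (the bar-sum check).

1) 0.0ms=0b +998.613ms=12/7b
2) 998.613ms=12/7b +249.653ms=3/7b
3) 1248.266ms=15/7b +83.218ms=1/7b
4) 1331.484ms=16/7b +332.871ms=4/7b
5) 1664.355ms=20/7b +332.871ms=4/7b
6) 1997.226ms=24/7b +332.871ms=4/7b
Σ=4b of 4 (103bpm 4/4) — PASS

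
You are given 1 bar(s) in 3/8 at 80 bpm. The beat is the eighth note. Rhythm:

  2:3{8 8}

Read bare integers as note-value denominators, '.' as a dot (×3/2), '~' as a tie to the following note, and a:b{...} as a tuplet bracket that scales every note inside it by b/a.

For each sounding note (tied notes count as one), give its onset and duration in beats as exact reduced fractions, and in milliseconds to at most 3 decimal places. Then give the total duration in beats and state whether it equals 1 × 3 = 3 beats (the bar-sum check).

1) 0.0ms=0b +1125.0ms=3/2b
2) 1125.0ms=3/2b +1125.0ms=3/2b
Σ=3b of 3 (80bpm 3/8) — PASS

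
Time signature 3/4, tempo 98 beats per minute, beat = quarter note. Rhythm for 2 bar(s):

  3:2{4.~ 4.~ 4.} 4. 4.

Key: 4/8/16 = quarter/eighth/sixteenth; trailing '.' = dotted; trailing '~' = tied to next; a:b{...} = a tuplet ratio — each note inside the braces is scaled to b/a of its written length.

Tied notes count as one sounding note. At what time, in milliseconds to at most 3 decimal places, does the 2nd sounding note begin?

note 2 onset = 3b = 1836.735ms

1. 0.0ms @ 0 + 1836.735ms (3)
2. 1836.735ms @ 3 + 918.367ms (3/2)
3. 2755.102ms @ 9/2 + 918.367ms (3/2)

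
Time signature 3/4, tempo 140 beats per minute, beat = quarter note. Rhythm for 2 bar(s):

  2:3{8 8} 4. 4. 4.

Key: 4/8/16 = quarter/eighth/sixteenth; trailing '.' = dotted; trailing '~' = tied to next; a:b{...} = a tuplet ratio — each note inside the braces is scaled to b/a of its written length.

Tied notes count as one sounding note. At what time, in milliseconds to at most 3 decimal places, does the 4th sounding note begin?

1. 0.0ms @ 0 + 321.429ms (3/4)
2. 321.429ms @ 3/4 + 321.429ms (3/4)
3. 642.857ms @ 3/2 + 642.857ms (3/2)
4. 1285.714ms @ 3 + 642.857ms (3/2)
5. 1928.571ms @ 9/2 + 642.857ms (3/2)

note 4 onset = 3b = 1285.714ms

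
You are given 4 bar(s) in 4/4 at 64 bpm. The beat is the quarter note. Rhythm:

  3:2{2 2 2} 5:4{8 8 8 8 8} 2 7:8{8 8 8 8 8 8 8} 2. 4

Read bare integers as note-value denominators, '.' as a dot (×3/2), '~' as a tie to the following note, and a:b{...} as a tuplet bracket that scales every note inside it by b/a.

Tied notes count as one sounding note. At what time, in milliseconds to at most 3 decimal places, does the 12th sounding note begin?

1. 0.0ms @ 0 + 1250.0ms (4/3)
2. 1250.0ms @ 4/3 + 1250.0ms (4/3)
3. 2500.0ms @ 8/3 + 1250.0ms (4/3)
4. 3750.0ms @ 4 + 375.0ms (2/5)
5. 4125.0ms @ 22/5 + 375.0ms (2/5)
6. 4500.0ms @ 24/5 + 375.0ms (2/5)
7. 4875.0ms @ 26/5 + 375.0ms (2/5)
8. 5250.0ms @ 28/5 + 375.0ms (2/5)
9. 5625.0ms @ 6 + 1875.0ms (2)
10. 7500.0ms @ 8 + 535.714ms (4/7)
11. 8035.714ms @ 60/7 + 535.714ms (4/7)
12. 8571.429ms @ 64/7 + 535.714ms (4/7)
13. 9107.143ms @ 68/7 + 535.714ms (4/7)
14. 9642.857ms @ 72/7 + 535.714ms (4/7)
15. 10178.571ms @ 76/7 + 535.714ms (4/7)
16. 10714.286ms @ 80/7 + 535.714ms (4/7)
17. 11250.0ms @ 12 + 2812.5ms (3)
18. 14062.5ms @ 15 + 937.5ms (1)

note 12 onset = 64/7b = 8571.429ms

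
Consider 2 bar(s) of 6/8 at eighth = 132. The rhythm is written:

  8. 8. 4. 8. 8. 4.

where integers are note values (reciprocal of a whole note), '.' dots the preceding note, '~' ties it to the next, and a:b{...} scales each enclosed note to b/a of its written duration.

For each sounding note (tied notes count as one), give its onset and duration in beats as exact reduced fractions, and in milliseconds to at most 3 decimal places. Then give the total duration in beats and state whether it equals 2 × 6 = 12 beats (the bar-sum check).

1) 0.0ms=0b +681.818ms=3/2b
2) 681.818ms=3/2b +681.818ms=3/2b
3) 1363.636ms=3b +1363.636ms=3b
4) 2727.273ms=6b +681.818ms=3/2b
5) 3409.091ms=15/2b +681.818ms=3/2b
6) 4090.909ms=9b +1363.636ms=3b
Σ=12b of 12 (132bpm 6/8) — PASS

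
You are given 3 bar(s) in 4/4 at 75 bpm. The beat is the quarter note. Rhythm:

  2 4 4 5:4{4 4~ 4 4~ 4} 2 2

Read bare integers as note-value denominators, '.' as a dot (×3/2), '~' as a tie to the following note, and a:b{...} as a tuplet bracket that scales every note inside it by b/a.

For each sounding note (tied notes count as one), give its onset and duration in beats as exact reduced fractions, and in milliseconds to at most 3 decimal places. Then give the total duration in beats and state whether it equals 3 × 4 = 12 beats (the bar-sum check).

1) 0.0ms=0b +1600.0ms=2b
2) 1600.0ms=2b +800.0ms=1b
3) 2400.0ms=3b +800.0ms=1b
4) 3200.0ms=4b +640.0ms=4/5b
5) 3840.0ms=24/5b +1280.0ms=8/5b
6) 5120.0ms=32/5b +1280.0ms=8/5b
7) 6400.0ms=8b +1600.0ms=2b
8) 8000.0ms=10b +1600.0ms=2b
Σ=12b of 12 (75bpm 4/4) — PASS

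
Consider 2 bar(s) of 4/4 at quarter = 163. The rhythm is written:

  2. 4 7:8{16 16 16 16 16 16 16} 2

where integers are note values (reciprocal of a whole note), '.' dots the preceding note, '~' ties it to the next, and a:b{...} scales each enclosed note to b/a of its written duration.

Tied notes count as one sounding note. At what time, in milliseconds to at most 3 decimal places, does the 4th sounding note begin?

note 4 onset = 30/7b = 1577.564ms

1. 0.0ms @ 0 + 1104.294ms (3)
2. 1104.294ms @ 3 + 368.098ms (1)
3. 1472.393ms @ 4 + 105.171ms (2/7)
4. 1577.564ms @ 30/7 + 105.171ms (2/7)
5. 1682.734ms @ 32/7 + 105.171ms (2/7)
6. 1787.905ms @ 34/7 + 105.171ms (2/7)
7. 1893.076ms @ 36/7 + 105.171ms (2/7)
8. 1998.247ms @ 38/7 + 105.171ms (2/7)
9. 2103.418ms @ 40/7 + 105.171ms (2/7)
10. 2208.589ms @ 6 + 736.196ms (2)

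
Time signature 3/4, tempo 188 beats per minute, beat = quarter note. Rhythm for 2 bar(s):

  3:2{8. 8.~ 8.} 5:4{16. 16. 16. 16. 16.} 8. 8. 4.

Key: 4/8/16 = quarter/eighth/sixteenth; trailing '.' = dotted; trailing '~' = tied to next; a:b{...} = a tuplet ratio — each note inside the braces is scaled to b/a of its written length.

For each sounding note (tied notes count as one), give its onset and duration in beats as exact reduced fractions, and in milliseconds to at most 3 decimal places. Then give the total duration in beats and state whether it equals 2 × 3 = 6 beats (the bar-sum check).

1) 0.0ms=0b +159.574ms=1/2b
2) 159.574ms=1/2b +319.149ms=1b
3) 478.723ms=3/2b +95.745ms=3/10b
4) 574.468ms=9/5b +95.745ms=3/10b
5) 670.213ms=21/10b +95.745ms=3/10b
6) 765.957ms=12/5b +95.745ms=3/10b
7) 861.702ms=27/10b +95.745ms=3/10b
8) 957.447ms=3b +239.362ms=3/4b
9) 1196.809ms=15/4b +239.362ms=3/4b
10) 1436.17ms=9/2b +478.723ms=3/2b
Σ=6b of 6 (188bpm 3/4) — PASS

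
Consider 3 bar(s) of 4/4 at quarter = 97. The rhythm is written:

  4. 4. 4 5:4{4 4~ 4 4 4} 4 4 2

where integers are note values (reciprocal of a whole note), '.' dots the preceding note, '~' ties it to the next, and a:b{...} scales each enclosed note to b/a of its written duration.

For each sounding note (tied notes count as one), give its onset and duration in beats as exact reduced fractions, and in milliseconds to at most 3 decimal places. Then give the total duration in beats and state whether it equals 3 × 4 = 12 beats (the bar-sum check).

1) 0.0ms=0b +927.835ms=3/2b
2) 927.835ms=3/2b +927.835ms=3/2b
3) 1855.67ms=3b +618.557ms=1b
4) 2474.227ms=4b +494.845ms=4/5b
5) 2969.072ms=24/5b +989.691ms=8/5b
6) 3958.763ms=32/5b +494.845ms=4/5b
7) 4453.608ms=36/5b +494.845ms=4/5b
8) 4948.454ms=8b +618.557ms=1b
9) 5567.01ms=9b +618.557ms=1b
10) 6185.567ms=10b +1237.113ms=2b
Σ=12b of 12 (97bpm 4/4) — PASS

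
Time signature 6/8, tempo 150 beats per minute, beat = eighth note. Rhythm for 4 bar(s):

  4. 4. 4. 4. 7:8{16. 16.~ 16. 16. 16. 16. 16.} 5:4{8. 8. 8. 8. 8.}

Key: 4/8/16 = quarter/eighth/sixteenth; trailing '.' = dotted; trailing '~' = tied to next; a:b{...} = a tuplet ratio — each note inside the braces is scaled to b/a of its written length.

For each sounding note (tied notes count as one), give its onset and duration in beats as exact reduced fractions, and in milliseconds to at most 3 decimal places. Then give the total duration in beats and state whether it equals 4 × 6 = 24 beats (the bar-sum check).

1) 0.0ms=0b +1200.0ms=3b
2) 1200.0ms=3b +1200.0ms=3b
3) 2400.0ms=6b +1200.0ms=3b
4) 3600.0ms=9b +1200.0ms=3b
5) 4800.0ms=12b +342.857ms=6/7b
6) 5142.857ms=90/7b +685.714ms=12/7b
7) 5828.571ms=102/7b +342.857ms=6/7b
8) 6171.429ms=108/7b +342.857ms=6/7b
9) 6514.286ms=114/7b +342.857ms=6/7b
10) 6857.143ms=120/7b +342.857ms=6/7b
11) 7200.0ms=18b +480.0ms=6/5b
12) 7680.0ms=96/5b +480.0ms=6/5b
13) 8160.0ms=102/5b +480.0ms=6/5b
14) 8640.0ms=108/5b +480.0ms=6/5b
15) 9120.0ms=114/5b +480.0ms=6/5b
Σ=24b of 24 (150bpm 6/8) — PASS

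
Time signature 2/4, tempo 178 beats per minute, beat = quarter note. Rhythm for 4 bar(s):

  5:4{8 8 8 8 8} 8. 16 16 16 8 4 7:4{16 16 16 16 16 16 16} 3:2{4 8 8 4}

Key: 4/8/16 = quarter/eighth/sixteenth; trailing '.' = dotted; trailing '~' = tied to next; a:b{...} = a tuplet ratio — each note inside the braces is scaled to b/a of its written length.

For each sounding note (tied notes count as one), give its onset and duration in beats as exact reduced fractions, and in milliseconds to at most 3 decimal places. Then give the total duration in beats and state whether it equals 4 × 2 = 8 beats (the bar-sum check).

1) 0.0ms=0b +134.831ms=2/5b
2) 134.831ms=2/5b +134.831ms=2/5b
3) 269.663ms=4/5b +134.831ms=2/5b
4) 404.494ms=6/5b +134.831ms=2/5b
5) 539.326ms=8/5b +134.831ms=2/5b
6) 674.157ms=2b +252.809ms=3/4b
7) 926.966ms=11/4b +84.27ms=1/4b
8) 1011.236ms=3b +84.27ms=1/4b
9) 1095.506ms=13/4b +84.27ms=1/4b
10) 1179.775ms=7/2b +168.539ms=1/2b
11) 1348.315ms=4b +337.079ms=1b
12) 1685.393ms=5b +48.154ms=1/7b
13) 1733.547ms=36/7b +48.154ms=1/7b
14) 1781.701ms=37/7b +48.154ms=1/7b
15) 1829.856ms=38/7b +48.154ms=1/7b
16) 1878.01ms=39/7b +48.154ms=1/7b
17) 1926.164ms=40/7b +48.154ms=1/7b
18) 1974.318ms=41/7b +48.154ms=1/7b
19) 2022.472ms=6b +224.719ms=2/3b
20) 2247.191ms=20/3b +112.36ms=1/3b
21) 2359.551ms=7b +112.36ms=1/3b
22) 2471.91ms=22/3b +224.719ms=2/3b
Σ=8b of 8 (178bpm 2/4) — PASS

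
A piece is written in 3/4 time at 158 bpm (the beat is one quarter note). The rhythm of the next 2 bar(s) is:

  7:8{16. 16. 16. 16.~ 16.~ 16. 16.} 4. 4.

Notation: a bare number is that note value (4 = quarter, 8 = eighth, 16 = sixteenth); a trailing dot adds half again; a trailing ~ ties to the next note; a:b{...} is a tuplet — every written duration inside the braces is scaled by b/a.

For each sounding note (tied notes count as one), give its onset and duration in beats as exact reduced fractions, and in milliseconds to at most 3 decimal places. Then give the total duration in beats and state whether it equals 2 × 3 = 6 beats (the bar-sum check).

1) 0.0ms=0b +162.749ms=3/7b
2) 162.749ms=3/7b +162.749ms=3/7b
3) 325.497ms=6/7b +162.749ms=3/7b
4) 488.246ms=9/7b +488.246ms=9/7b
5) 976.492ms=18/7b +162.749ms=3/7b
6) 1139.241ms=3b +569.62ms=3/2b
7) 1708.861ms=9/2b +569.62ms=3/2b
Σ=6b of 6 (158bpm 3/4) — PASS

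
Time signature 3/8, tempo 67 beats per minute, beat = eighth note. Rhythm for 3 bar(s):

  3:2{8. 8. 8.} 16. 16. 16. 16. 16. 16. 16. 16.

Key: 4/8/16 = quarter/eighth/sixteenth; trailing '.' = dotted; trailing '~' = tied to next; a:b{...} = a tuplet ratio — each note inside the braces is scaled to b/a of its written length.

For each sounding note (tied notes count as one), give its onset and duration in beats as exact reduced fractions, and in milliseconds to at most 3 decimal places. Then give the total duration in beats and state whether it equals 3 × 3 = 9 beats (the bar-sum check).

1) 0.0ms=0b +895.522ms=1b
2) 895.522ms=1b +895.522ms=1b
3) 1791.045ms=2b +895.522ms=1b
4) 2686.567ms=3b +671.642ms=3/4b
5) 3358.209ms=15/4b +671.642ms=3/4b
6) 4029.851ms=9/2b +671.642ms=3/4b
7) 4701.493ms=21/4b +671.642ms=3/4b
8) 5373.134ms=6b +671.642ms=3/4b
9) 6044.776ms=27/4b +671.642ms=3/4b
10) 6716.418ms=15/2b +671.642ms=3/4b
11) 7388.06ms=33/4b +671.642ms=3/4b
Σ=9b of 9 (67bpm 3/8) — PASS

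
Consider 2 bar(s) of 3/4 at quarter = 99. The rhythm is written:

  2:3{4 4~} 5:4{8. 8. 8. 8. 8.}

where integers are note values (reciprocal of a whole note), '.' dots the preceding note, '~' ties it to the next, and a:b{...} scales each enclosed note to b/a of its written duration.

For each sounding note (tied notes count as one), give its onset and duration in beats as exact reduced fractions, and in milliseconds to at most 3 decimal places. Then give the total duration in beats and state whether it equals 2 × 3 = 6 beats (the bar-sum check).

1) 0.0ms=0b +909.091ms=3/2b
2) 909.091ms=3/2b +1272.727ms=21/10b
3) 2181.818ms=18/5b +363.636ms=3/5b
4) 2545.455ms=21/5b +363.636ms=3/5b
5) 2909.091ms=24/5b +363.636ms=3/5b
6) 3272.727ms=27/5b +363.636ms=3/5b
Σ=6b of 6 (99bpm 3/4) — PASS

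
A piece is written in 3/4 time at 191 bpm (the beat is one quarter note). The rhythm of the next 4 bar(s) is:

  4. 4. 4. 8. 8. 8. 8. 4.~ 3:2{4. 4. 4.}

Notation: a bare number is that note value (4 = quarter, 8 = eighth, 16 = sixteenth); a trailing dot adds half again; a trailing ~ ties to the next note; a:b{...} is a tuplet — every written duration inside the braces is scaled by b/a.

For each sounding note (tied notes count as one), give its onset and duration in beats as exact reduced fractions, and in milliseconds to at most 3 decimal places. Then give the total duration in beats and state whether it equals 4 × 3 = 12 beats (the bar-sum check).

1) 0.0ms=0b +471.204ms=3/2b
2) 471.204ms=3/2b +471.204ms=3/2b
3) 942.408ms=3b +471.204ms=3/2b
4) 1413.613ms=9/2b +235.602ms=3/4b
5) 1649.215ms=21/4b +235.602ms=3/4b
6) 1884.817ms=6b +235.602ms=3/4b
7) 2120.419ms=27/4b +235.602ms=3/4b
8) 2356.021ms=15/2b +785.34ms=5/2b
9) 3141.361ms=10b +314.136ms=1b
10) 3455.497ms=11b +314.136ms=1b
Σ=12b of 12 (191bpm 3/4) — PASS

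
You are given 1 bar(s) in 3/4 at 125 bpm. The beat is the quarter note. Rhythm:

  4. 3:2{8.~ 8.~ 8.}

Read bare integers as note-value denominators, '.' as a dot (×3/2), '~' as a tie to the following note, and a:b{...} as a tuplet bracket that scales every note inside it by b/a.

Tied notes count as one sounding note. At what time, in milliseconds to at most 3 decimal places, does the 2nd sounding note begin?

note 2 onset = 3/2b = 720.0ms

1. 0.0ms @ 0 + 720.0ms (3/2)
2. 720.0ms @ 3/2 + 720.0ms (3/2)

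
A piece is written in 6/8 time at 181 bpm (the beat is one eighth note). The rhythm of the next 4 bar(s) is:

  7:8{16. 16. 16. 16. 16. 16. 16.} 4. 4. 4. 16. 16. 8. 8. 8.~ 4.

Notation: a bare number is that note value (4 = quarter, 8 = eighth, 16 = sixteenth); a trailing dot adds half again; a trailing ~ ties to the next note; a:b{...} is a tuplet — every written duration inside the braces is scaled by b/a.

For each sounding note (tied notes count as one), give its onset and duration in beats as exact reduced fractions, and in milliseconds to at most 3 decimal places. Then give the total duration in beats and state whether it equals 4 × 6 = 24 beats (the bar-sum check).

1) 0.0ms=0b +284.136ms=6/7b
2) 284.136ms=6/7b +284.136ms=6/7b
3) 568.272ms=12/7b +284.136ms=6/7b
4) 852.407ms=18/7b +284.136ms=6/7b
5) 1136.543ms=24/7b +284.136ms=6/7b
6) 1420.679ms=30/7b +284.136ms=6/7b
7) 1704.815ms=36/7b +284.136ms=6/7b
8) 1988.95ms=6b +994.475ms=3b
9) 2983.425ms=9b +994.475ms=3b
10) 3977.901ms=12b +994.475ms=3b
11) 4972.376ms=15b +248.619ms=3/4b
12) 5220.994ms=63/4b +248.619ms=3/4b
13) 5469.613ms=33/2b +497.238ms=3/2b
14) 5966.851ms=18b +497.238ms=3/2b
15) 6464.088ms=39/2b +1491.713ms=9/2b
Σ=24b of 24 (181bpm 6/8) — PASS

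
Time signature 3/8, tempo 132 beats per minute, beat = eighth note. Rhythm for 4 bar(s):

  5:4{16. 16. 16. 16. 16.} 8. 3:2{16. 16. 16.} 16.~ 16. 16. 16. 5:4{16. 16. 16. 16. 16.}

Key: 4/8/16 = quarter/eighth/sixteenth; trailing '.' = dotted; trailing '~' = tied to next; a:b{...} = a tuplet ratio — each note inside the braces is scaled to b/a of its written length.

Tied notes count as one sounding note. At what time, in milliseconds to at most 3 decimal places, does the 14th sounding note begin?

note 14 onset = 48/5b = 4363.636ms

1. 0.0ms @ 0 + 272.727ms (3/5)
2. 272.727ms @ 3/5 + 272.727ms (3/5)
3. 545.455ms @ 6/5 + 272.727ms (3/5)
4. 818.182ms @ 9/5 + 272.727ms (3/5)
5. 1090.909ms @ 12/5 + 272.727ms (3/5)
6. 1363.636ms @ 3 + 681.818ms (3/2)
7. 2045.455ms @ 9/2 + 227.273ms (1/2)
8. 2272.727ms @ 5 + 227.273ms (1/2)
9. 2500.0ms @ 11/2 + 227.273ms (1/2)
10. 2727.273ms @ 6 + 681.818ms (3/2)
11. 3409.091ms @ 15/2 + 340.909ms (3/4)
12. 3750.0ms @ 33/4 + 340.909ms (3/4)
13. 4090.909ms @ 9 + 272.727ms (3/5)
14. 4363.636ms @ 48/5 + 272.727ms (3/5)
15. 4636.364ms @ 51/5 + 272.727ms (3/5)
16. 4909.091ms @ 54/5 + 272.727ms (3/5)
17. 5181.818ms @ 57/5 + 272.727ms (3/5)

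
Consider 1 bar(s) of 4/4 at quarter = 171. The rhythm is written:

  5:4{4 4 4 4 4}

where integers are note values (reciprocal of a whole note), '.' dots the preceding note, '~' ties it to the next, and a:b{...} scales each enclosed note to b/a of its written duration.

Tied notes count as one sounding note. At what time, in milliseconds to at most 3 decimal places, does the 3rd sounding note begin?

1. 0.0ms @ 0 + 280.702ms (4/5)
2. 280.702ms @ 4/5 + 280.702ms (4/5)
3. 561.404ms @ 8/5 + 280.702ms (4/5)
4. 842.105ms @ 12/5 + 280.702ms (4/5)
5. 1122.807ms @ 16/5 + 280.702ms (4/5)

note 3 onset = 8/5b = 561.404ms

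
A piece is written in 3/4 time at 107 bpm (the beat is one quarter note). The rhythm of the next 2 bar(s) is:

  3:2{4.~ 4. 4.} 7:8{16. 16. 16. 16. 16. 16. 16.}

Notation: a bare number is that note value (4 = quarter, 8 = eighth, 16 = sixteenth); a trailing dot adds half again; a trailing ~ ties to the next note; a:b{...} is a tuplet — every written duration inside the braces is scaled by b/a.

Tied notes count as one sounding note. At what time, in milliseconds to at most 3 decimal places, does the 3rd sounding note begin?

note 3 onset = 3b = 1682.243ms

1. 0.0ms @ 0 + 1121.495ms (2)
2. 1121.495ms @ 2 + 560.748ms (1)
3. 1682.243ms @ 3 + 240.32ms (3/7)
4. 1922.563ms @ 24/7 + 240.32ms (3/7)
5. 2162.884ms @ 27/7 + 240.32ms (3/7)
6. 2403.204ms @ 30/7 + 240.32ms (3/7)
7. 2643.525ms @ 33/7 + 240.32ms (3/7)
8. 2883.845ms @ 36/7 + 240.32ms (3/7)
9. 3124.166ms @ 39/7 + 240.32ms (3/7)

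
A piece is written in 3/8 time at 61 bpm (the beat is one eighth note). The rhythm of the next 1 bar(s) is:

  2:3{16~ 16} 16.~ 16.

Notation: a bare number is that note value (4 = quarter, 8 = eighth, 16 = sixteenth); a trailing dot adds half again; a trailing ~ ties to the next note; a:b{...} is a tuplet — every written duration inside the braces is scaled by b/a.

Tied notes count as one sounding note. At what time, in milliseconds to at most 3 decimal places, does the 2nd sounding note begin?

1. 0.0ms @ 0 + 1475.41ms (3/2)
2. 1475.41ms @ 3/2 + 1475.41ms (3/2)

note 2 onset = 3/2b = 1475.41ms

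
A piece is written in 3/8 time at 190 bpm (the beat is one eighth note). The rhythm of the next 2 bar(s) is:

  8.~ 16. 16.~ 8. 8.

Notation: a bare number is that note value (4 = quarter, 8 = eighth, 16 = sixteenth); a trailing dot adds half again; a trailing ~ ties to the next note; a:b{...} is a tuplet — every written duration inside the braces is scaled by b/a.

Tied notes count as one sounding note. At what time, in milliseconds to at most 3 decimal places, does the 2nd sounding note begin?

1. 0.0ms @ 0 + 710.526ms (9/4)
2. 710.526ms @ 9/4 + 710.526ms (9/4)
3. 1421.053ms @ 9/2 + 473.684ms (3/2)

note 2 onset = 9/4b = 710.526ms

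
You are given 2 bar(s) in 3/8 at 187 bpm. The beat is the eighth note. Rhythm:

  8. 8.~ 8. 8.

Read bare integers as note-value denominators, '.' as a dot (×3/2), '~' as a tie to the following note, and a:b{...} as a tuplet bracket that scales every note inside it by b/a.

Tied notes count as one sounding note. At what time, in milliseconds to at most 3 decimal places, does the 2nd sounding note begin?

1. 0.0ms @ 0 + 481.283ms (3/2)
2. 481.283ms @ 3/2 + 962.567ms (3)
3. 1443.85ms @ 9/2 + 481.283ms (3/2)

note 2 onset = 3/2b = 481.283ms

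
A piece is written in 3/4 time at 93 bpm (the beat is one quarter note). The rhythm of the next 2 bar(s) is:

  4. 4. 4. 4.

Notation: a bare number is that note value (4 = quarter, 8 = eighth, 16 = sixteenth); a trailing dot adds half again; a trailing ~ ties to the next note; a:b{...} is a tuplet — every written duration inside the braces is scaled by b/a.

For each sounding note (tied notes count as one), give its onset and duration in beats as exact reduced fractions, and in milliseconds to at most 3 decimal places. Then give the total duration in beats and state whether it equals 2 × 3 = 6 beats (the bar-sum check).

1) 0.0ms=0b +967.742ms=3/2b
2) 967.742ms=3/2b +967.742ms=3/2b
3) 1935.484ms=3b +967.742ms=3/2b
4) 2903.226ms=9/2b +967.742ms=3/2b
Σ=6b of 6 (93bpm 3/4) — PASS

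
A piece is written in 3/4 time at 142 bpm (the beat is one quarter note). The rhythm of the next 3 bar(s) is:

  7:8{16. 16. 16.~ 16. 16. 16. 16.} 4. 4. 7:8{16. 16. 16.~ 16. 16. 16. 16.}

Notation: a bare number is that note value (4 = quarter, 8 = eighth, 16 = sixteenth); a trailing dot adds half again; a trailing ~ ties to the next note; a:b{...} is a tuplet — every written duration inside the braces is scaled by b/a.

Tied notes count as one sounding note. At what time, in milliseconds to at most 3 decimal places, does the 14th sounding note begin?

note 14 onset = 60/7b = 3621.73ms

1. 0.0ms @ 0 + 181.087ms (3/7)
2. 181.087ms @ 3/7 + 181.087ms (3/7)
3. 362.173ms @ 6/7 + 362.173ms (6/7)
4. 724.346ms @ 12/7 + 181.087ms (3/7)
5. 905.433ms @ 15/7 + 181.087ms (3/7)
6. 1086.519ms @ 18/7 + 181.087ms (3/7)
7. 1267.606ms @ 3 + 633.803ms (3/2)
8. 1901.408ms @ 9/2 + 633.803ms (3/2)
9. 2535.211ms @ 6 + 181.087ms (3/7)
10. 2716.298ms @ 45/7 + 181.087ms (3/7)
11. 2897.384ms @ 48/7 + 362.173ms (6/7)
12. 3259.557ms @ 54/7 + 181.087ms (3/7)
13. 3440.644ms @ 57/7 + 181.087ms (3/7)
14. 3621.73ms @ 60/7 + 181.087ms (3/7)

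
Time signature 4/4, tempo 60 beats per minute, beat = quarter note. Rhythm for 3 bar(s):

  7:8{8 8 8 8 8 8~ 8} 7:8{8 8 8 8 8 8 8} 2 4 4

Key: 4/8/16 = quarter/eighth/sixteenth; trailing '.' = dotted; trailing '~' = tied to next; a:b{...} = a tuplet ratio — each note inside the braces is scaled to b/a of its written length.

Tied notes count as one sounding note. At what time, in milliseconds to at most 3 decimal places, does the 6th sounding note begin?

note 6 onset = 20/7b = 2857.143ms

1. 0.0ms @ 0 + 571.429ms (4/7)
2. 571.429ms @ 4/7 + 571.429ms (4/7)
3. 1142.857ms @ 8/7 + 571.429ms (4/7)
4. 1714.286ms @ 12/7 + 571.429ms (4/7)
5. 2285.714ms @ 16/7 + 571.429ms (4/7)
6. 2857.143ms @ 20/7 + 1142.857ms (8/7)
7. 4000.0ms @ 4 + 571.429ms (4/7)
8. 4571.429ms @ 32/7 + 571.429ms (4/7)
9. 5142.857ms @ 36/7 + 571.429ms (4/7)
10. 5714.286ms @ 40/7 + 571.429ms (4/7)
11. 6285.714ms @ 44/7 + 571.429ms (4/7)
12. 6857.143ms @ 48/7 + 571.429ms (4/7)
13. 7428.571ms @ 52/7 + 571.429ms (4/7)
14. 8000.0ms @ 8 + 2000.0ms (2)
15. 10000.0ms @ 10 + 1000.0ms (1)
16. 11000.0ms @ 11 + 1000.0ms (1)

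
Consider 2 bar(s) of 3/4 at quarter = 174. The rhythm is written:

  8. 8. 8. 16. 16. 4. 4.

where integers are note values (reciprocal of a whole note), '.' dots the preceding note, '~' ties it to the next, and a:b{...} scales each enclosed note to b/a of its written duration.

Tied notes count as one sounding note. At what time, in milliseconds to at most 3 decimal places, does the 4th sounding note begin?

note 4 onset = 9/4b = 775.862ms

1. 0.0ms @ 0 + 258.621ms (3/4)
2. 258.621ms @ 3/4 + 258.621ms (3/4)
3. 517.241ms @ 3/2 + 258.621ms (3/4)
4. 775.862ms @ 9/4 + 129.31ms (3/8)
5. 905.172ms @ 21/8 + 129.31ms (3/8)
6. 1034.483ms @ 3 + 517.241ms (3/2)
7. 1551.724ms @ 9/2 + 517.241ms (3/2)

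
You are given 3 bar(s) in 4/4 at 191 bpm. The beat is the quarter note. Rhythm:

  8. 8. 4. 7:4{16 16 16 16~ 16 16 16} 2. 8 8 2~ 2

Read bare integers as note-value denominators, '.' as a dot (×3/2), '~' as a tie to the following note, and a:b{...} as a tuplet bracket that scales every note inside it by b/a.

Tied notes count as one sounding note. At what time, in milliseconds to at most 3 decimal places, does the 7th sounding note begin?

note 7 onset = 24/7b = 1077.038ms

1. 0.0ms @ 0 + 235.602ms (3/4)
2. 235.602ms @ 3/4 + 235.602ms (3/4)
3. 471.204ms @ 3/2 + 471.204ms (3/2)
4. 942.408ms @ 3 + 44.877ms (1/7)
5. 987.285ms @ 22/7 + 44.877ms (1/7)
6. 1032.162ms @ 23/7 + 44.877ms (1/7)
7. 1077.038ms @ 24/7 + 89.753ms (2/7)
8. 1166.791ms @ 26/7 + 44.877ms (1/7)
9. 1211.668ms @ 27/7 + 44.877ms (1/7)
10. 1256.545ms @ 4 + 942.408ms (3)
11. 2198.953ms @ 7 + 157.068ms (1/2)
12. 2356.021ms @ 15/2 + 157.068ms (1/2)
13. 2513.089ms @ 8 + 1256.545ms (4)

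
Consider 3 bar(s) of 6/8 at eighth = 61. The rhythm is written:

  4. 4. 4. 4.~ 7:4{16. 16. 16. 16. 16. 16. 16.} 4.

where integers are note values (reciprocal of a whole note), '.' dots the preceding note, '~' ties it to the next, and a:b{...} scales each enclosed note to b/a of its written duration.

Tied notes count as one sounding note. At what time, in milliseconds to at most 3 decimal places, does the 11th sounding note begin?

note 11 onset = 15b = 14754.098ms

1. 0.0ms @ 0 + 2950.82ms (3)
2. 2950.82ms @ 3 + 2950.82ms (3)
3. 5901.639ms @ 6 + 2950.82ms (3)
4. 8852.459ms @ 9 + 3372.365ms (24/7)
5. 12224.824ms @ 87/7 + 421.546ms (3/7)
6. 12646.37ms @ 90/7 + 421.546ms (3/7)
7. 13067.916ms @ 93/7 + 421.546ms (3/7)
8. 13489.461ms @ 96/7 + 421.546ms (3/7)
9. 13911.007ms @ 99/7 + 421.546ms (3/7)
10. 14332.553ms @ 102/7 + 421.546ms (3/7)
11. 14754.098ms @ 15 + 2950.82ms (3)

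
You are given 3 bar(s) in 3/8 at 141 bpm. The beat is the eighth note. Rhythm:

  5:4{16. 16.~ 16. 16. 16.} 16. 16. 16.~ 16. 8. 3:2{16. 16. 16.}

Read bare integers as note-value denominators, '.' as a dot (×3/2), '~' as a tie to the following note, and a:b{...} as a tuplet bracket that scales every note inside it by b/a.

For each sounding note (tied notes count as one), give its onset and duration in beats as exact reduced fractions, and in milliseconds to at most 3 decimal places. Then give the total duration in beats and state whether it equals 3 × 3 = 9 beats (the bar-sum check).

1) 0.0ms=0b +255.319ms=3/5b
2) 255.319ms=3/5b +510.638ms=6/5b
3) 765.957ms=9/5b +255.319ms=3/5b
4) 1021.277ms=12/5b +255.319ms=3/5b
5) 1276.596ms=3b +319.149ms=3/4b
6) 1595.745ms=15/4b +319.149ms=3/4b
7) 1914.894ms=9/2b +638.298ms=3/2b
8) 2553.191ms=6b +638.298ms=3/2b
9) 3191.489ms=15/2b +212.766ms=1/2b
10) 3404.255ms=8b +212.766ms=1/2b
11) 3617.021ms=17/2b +212.766ms=1/2b
Σ=9b of 9 (141bpm 3/8) — PASS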